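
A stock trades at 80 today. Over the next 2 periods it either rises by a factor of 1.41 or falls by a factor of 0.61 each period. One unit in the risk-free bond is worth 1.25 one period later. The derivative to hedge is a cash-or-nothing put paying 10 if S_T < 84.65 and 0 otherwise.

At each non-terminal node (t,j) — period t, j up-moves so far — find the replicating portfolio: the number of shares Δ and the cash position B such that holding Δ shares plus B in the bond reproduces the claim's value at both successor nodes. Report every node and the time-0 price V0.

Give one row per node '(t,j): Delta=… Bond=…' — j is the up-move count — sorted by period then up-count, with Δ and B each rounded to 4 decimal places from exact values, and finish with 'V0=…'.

(0,0): Delta=-0.1000 Bond=10.3040
(1,0): Delta=0.0000 Bond=8.0000
(1,1): Delta=-0.1108 Bond=14.1000
V0=2.3040

Risk-neutral probability p* = (R−d)/(u−d) = (1.25−0.61)/(1.41−0.61) = 0.8000.
Payoff layer (t=2): V(2,0)=10.0000, V(2,1)=10.0000, V(2,2)=0.0000
  t=1,j=0: stock 48.8000 → up 68.8080 (V=10.0000), down 29.7680 (V=10.0000). Price 8.0000; hedge Δ=0.0000, bond B=8.0000.
  t=1,j=1: stock 112.8000 → up 159.0480 (V=0.0000), down 68.8080 (V=10.0000). Price 1.6000; hedge Δ=-0.1108, bond B=14.1000.
  t=0,j=0: stock 80.0000 → up 112.8000 (V=1.6000), down 48.8000 (V=8.0000). Price 2.3040; hedge Δ=-0.1000, bond B=10.3040.
Self-financing check: at every node Δ·S+B equals the discounted successor values.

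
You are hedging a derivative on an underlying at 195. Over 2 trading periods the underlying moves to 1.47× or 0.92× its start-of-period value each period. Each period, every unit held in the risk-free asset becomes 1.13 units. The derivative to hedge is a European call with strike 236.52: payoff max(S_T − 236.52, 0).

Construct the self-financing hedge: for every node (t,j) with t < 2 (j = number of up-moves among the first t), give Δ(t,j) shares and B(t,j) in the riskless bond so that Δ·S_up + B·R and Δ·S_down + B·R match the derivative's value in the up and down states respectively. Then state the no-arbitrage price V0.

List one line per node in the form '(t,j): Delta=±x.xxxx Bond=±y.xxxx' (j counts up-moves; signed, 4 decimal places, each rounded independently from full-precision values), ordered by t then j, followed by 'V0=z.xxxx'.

(0,0): Delta=0.6354 Bond=-92.7494
(1,0): Delta=0.2756 Bond=-40.2609
(1,1): Delta=1.0000 Bond=-209.3097
V0=31.1602

Since d<R<u, set p* = (R−d)/(u−d) = 0.3818; price each node as the discounted p*-expectation of its children.
Terminal values V(2,·): V(2,0)=0.0000, V(2,1)=27.1980, V(2,2)=184.8555
  t=1,j=0: stock 179.4000 → up 263.7180 (V=27.1980), down 165.0480 (V=0.0000). Price 9.1900; hedge Δ=0.2756, bond B=-40.2609.
  t=1,j=1: stock 286.6500 → up 421.3755 (V=184.8555), down 263.7180 (V=27.1980). Price 77.3403; hedge Δ=1.0000, bond B=-209.3097.
  t=0,j=0: stock 195.0000 → up 286.6500 (V=77.3403), down 179.4000 (V=9.1900). Price 31.1602; hedge Δ=0.6354, bond B=-92.7494.
Each (Δ,B) replicates both successor values, so the strategy is self-financing and V0 is arbitrage-free.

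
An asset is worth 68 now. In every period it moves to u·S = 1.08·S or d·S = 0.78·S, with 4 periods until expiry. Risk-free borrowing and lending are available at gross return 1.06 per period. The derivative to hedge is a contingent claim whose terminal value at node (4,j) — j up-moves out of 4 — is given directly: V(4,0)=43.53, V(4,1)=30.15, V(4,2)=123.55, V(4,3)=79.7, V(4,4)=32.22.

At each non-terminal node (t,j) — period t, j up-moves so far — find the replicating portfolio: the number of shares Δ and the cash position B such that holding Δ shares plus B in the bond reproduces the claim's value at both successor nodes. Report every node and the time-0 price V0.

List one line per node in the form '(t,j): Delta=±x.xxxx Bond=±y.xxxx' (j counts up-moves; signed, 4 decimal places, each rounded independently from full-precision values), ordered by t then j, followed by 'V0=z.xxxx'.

(0,0): Delta=-1.8556 Bond=161.5328
(1,0): Delta=-1.4897 Bond=151.8209
(1,1): Delta=-1.8744 Bond=172.6108
(2,0): Delta=6.5583 Bond=-172.0269
(2,1): Delta=-1.9049 Bond=184.7128
(2,2): Delta=-1.8729 Bond=182.8428
(3,0): Delta=-1.3821 Bond=73.8849
(3,1): Delta=6.9679 Bond=-200.6509
(3,2): Delta=-2.3626 Bond=224.1132
(3,3): Delta=-1.8476 Bond=191.6491
V0=35.3540

No-arbitrage ⇒ martingale measure with p* = (R−d)/(u−d) = 0.9333.
At expiry t=4: V(4,0)=43.5300, V(4,1)=30.1500, V(4,2)=123.5500, V(4,3)=79.7000, V(4,4)=32.2200
Node (3,0) S=32.2695: V=(p*·30.1500+(1−p*)·43.5300)/1.06=29.2849; Δ=(30.1500−43.5300)/(34.8511−25.1702)=-1.3821; B=V−Δ·S=73.8849
Node (3,1) S=44.6809: V=(p*·123.5500+(1−p*)·30.1500)/1.06=110.6824; Δ=(123.5500−30.1500)/(48.2554−34.8511)=6.9679; B=V−Δ·S=-200.6509
Node (3,2) S=61.8659: V=(p*·79.7000+(1−p*)·123.5500)/1.06=77.9465; Δ=(79.7000−123.5500)/(66.8151−48.2554)=-2.3626; B=V−Δ·S=224.1132
Node (3,3) S=85.6604: V=(p*·32.2200+(1−p*)·79.7000)/1.06=33.3824; Δ=(32.2200−79.7000)/(92.5132−66.8151)=-1.8476; B=V−Δ·S=191.6491
Node (2,0) S=41.3712: V=(p*·110.6824+(1−p*)·29.2849)/1.06=99.2980; Δ=(110.6824−29.2849)/(44.6809−32.2695)=6.5583; B=V−Δ·S=-172.0269
Node (2,1) S=57.2832: V=(p*·77.9465+(1−p*)·110.6824)/1.06=75.5933; Δ=(77.9465−110.6824)/(61.8659−44.6809)=-1.9049; B=V−Δ·S=184.7128
Node (2,2) S=79.3152: V=(p*·33.3824+(1−p*)·77.9465)/1.06=34.2956; Δ=(33.3824−77.9465)/(85.6604−61.8659)=-1.8729; B=V−Δ·S=182.8428
Node (1,0) S=53.0400: V=(p*·75.5933+(1−p*)·99.2980)/1.06=72.8053; Δ=(75.5933−99.2980)/(57.2832−41.3712)=-1.4897; B=V−Δ·S=151.8209
Node (1,1) S=73.4400: V=(p*·34.2956+(1−p*)·75.5933)/1.06=34.9517; Δ=(34.2956−75.5933)/(79.3152−57.2832)=-1.8744; B=V−Δ·S=172.6108
Node (0,0) S=68.0000: V=(p*·34.9517+(1−p*)·72.8053)/1.06=35.3540; Δ=(34.9517−72.8053)/(73.4400−53.0400)=-1.8556; B=V−Δ·S=161.5328
The time-0 hedge costs 35.3540, which is the no-arbitrage price.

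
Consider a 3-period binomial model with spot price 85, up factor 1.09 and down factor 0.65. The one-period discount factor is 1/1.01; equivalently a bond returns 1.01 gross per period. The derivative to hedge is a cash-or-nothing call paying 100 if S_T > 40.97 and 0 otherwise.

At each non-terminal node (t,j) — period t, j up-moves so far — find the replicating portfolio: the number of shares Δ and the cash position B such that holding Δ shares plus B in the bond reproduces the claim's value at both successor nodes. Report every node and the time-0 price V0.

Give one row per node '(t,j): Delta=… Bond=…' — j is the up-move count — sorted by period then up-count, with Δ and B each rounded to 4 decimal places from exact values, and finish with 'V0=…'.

(0,0): Delta=0.7798 Bond=22.3141
(1,0): Delta=3.3323 Bond=-118.4862
(1,1): Delta=0.4416 Bond=53.8758
(2,0): Delta=0.0000 Bond=0.0000
(2,1): Delta=3.7739 Bond=-146.2646
(2,2): Delta=0.0000 Bond=99.0099
V0=88.6001

Since d<R<u, set p* = (R−d)/(u−d) = 0.8182; price each node as the discounted p*-expectation of its children.
Terminal payoffs: V(3,0)=0.0000, V(3,1)=0.0000, V(3,2)=100.0000, V(3,3)=100.0000
Node (2,0) S=35.9125: V=(p*·0.0000+(1−p*)·0.0000)/1.01=0.0000; Δ=(0.0000−0.0000)/(39.1446−23.3431)=0.0000; B=V−Δ·S=0.0000
Node (2,1) S=60.2225: V=(p*·100.0000+(1−p*)·0.0000)/1.01=81.0081; Δ=(100.0000−0.0000)/(65.6425−39.1446)=3.7739; B=V−Δ·S=-146.2646
Node (2,2) S=100.9885: V=(p*·100.0000+(1−p*)·100.0000)/1.01=99.0099; Δ=(100.0000−100.0000)/(110.0775−65.6425)=0.0000; B=V−Δ·S=99.0099
Node (1,0) S=55.2500: V=(p*·81.0081+(1−p*)·0.0000)/1.01=65.6231; Δ=(81.0081−0.0000)/(60.2225−35.9125)=3.3323; B=V−Δ·S=-118.4862
Node (1,1) S=92.6500: V=(p*·99.0099+(1−p*)·81.0081)/1.01=94.7890; Δ=(99.0099−81.0081)/(100.9885−60.2225)=0.4416; B=V−Δ·S=53.8758
Node (0,0) S=85.0000: V=(p*·94.7890+(1−p*)·65.6231)/1.01=88.6001; Δ=(94.7890−65.6231)/(92.6500−55.2500)=0.7798; B=V−Δ·S=22.3141
Check: Δ(0,0)·S0 + B(0,0) = 88.6001 = V0.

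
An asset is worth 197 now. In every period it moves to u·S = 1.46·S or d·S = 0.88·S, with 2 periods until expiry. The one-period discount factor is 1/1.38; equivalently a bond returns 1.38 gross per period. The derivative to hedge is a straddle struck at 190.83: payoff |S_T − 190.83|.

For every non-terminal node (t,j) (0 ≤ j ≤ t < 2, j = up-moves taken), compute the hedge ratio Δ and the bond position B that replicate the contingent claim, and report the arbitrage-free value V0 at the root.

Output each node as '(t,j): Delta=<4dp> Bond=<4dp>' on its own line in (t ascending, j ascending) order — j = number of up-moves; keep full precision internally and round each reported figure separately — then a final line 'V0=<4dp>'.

Since d<R<u, set p* = (R−d)/(u−d) = 0.8621; price each node as the discounted p*-expectation of its children.
Terminal payoffs: V(2,0)=38.2732, V(2,1)=62.2756, V(2,2)=229.0952
Node (1,0) S=173.3600: V=(p*·62.2756+(1−p*)·38.2732)/1.38=42.7282; Δ=(62.2756−38.2732)/(253.1056−152.5568)=0.2387; B=V−Δ·S=1.3448
Node (1,1) S=287.6200: V=(p*·229.0952+(1−p*)·62.2756)/1.38=149.3374; Δ=(229.0952−62.2756)/(419.9252−253.1056)=1.0000; B=V−Δ·S=-138.2826
Node (0,0) S=197.0000: V=(p*·149.3374+(1−p*)·42.7282)/1.38=97.5599; Δ=(149.3374−42.7282)/(287.6200−173.3600)=0.9330; B=V−Δ·S=-86.2490
Self-financing check: at every node Δ·S+B equals the discounted successor values.

(0,0): Delta=0.9330 Bond=-86.2490
(1,0): Delta=0.2387 Bond=1.3448
(1,1): Delta=1.0000 Bond=-138.2826
V0=97.5599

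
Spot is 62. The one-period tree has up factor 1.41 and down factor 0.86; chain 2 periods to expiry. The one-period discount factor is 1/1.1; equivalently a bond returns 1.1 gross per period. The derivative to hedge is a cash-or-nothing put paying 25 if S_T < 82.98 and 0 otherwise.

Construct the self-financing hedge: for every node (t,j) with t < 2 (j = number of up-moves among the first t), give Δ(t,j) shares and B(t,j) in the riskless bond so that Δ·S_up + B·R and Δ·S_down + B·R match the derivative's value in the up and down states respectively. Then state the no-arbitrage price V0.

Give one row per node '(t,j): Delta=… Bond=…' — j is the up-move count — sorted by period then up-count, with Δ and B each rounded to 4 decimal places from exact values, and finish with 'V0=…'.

(0,0): Delta=-0.2908 Bond=34.7586
(1,0): Delta=0.0000 Bond=22.7273
(1,1): Delta=-0.5200 Bond=58.2645
V0=16.7270

The replicating-portfolio and risk-neutral prices coincide; use p* = (1.1−0.86)/(1.41−0.86) = 0.4364 for the latter.
At expiry t=2: V(2,0)=25.0000, V(2,1)=25.0000, V(2,2)=0.0000
Node (1,0) S=53.3200: V=(p*·25.0000+(1−p*)·25.0000)/1.1=22.7273; Δ=(25.0000−25.0000)/(75.1812−45.8552)=0.0000; B=V−Δ·S=22.7273
Node (1,1) S=87.4200: V=(p*·0.0000+(1−p*)·25.0000)/1.1=12.8099; Δ=(0.0000−25.0000)/(123.2622−75.1812)=-0.5200; B=V−Δ·S=58.2645
Node (0,0) S=62.0000: V=(p*·12.8099+(1−p*)·22.7273)/1.1=16.7270; Δ=(12.8099−22.7273)/(87.4200−53.3200)=-0.2908; B=V−Δ·S=34.7586
The time-0 hedge costs 16.7270, which is the no-arbitrage price.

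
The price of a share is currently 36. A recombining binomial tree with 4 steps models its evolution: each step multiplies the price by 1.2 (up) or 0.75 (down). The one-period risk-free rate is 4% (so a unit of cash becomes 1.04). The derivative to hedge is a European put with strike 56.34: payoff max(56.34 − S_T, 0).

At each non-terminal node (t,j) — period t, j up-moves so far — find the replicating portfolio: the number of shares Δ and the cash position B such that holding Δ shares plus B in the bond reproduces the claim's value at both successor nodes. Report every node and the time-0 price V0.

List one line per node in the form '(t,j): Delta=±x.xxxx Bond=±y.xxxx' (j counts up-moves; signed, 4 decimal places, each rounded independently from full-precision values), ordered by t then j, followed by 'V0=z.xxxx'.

No-arbitrage ⇒ martingale measure with p* = (R−d)/(u−d) = 0.6444.
At expiry t=4: V(4,0)=44.9494, V(4,1)=38.1150, V(4,2)=27.1800, V(4,3)=9.6840, V(4,4)=0.0000
(3,0): S=15.1875. Δ = (V_up−V_dn)/(S_up−S_dn) = (38.1150−44.9494)/(18.2250−11.3906) = -1.0000. V = [p*·38.1150 + (1−p*)·44.9494]/1.04 = 38.9856. B = V − Δ·S = 54.1731.
(3,1): S=24.3000. Δ = (V_up−V_dn)/(S_up−S_dn) = (27.1800−38.1150)/(29.1600−18.2250) = -1.0000. V = [p*·27.1800 + (1−p*)·38.1150]/1.04 = 29.8731. B = V − Δ·S = 54.1731.
(3,2): S=38.8800. Δ = (V_up−V_dn)/(S_up−S_dn) = (9.6840−27.1800)/(46.6560−29.1600) = -1.0000. V = [p*·9.6840 + (1−p*)·27.1800]/1.04 = 15.2931. B = V − Δ·S = 54.1731.
(3,3): S=62.2080. Δ = (V_up−V_dn)/(S_up−S_dn) = (0.0000−9.6840)/(74.6496−46.6560) = -0.3459. V = [p*·0.0000 + (1−p*)·9.6840]/1.04 = 3.3108. B = V − Δ·S = 24.8308.
(2,0): S=20.2500. Δ = (V_up−V_dn)/(S_up−S_dn) = (29.8731−38.9856)/(24.3000−15.1875) = -1.0000. V = [p*·29.8731 + (1−p*)·38.9856]/1.04 = 31.8395. B = V − Δ·S = 52.0895.
(2,1): S=32.4000. Δ = (V_up−V_dn)/(S_up−S_dn) = (15.2931−29.8731)/(38.8800−24.3000) = -1.0000. V = [p*·15.2931 + (1−p*)·29.8731]/1.04 = 19.6895. B = V − Δ·S = 52.0895.
(2,2): S=51.8400. Δ = (V_up−V_dn)/(S_up−S_dn) = (3.3108−15.2931)/(62.2080−38.8800) = -0.5136. V = [p*·3.3108 + (1−p*)·15.2931]/1.04 = 7.2799. B = V − Δ·S = 33.9073.
(1,0): S=27.0000. Δ = (V_up−V_dn)/(S_up−S_dn) = (19.6895−31.8395)/(32.4000−20.2500) = -1.0000. V = [p*·19.6895 + (1−p*)·31.8395]/1.04 = 23.0861. B = V − Δ·S = 50.0861.
(1,1): S=43.2000. Δ = (V_up−V_dn)/(S_up−S_dn) = (7.2799−19.6895)/(51.8400−32.4000) = -0.6384. V = [p*·7.2799 + (1−p*)·19.6895]/1.04 = 11.2425. B = V − Δ·S = 38.8193.
(0,0): S=36.0000. Δ = (V_up−V_dn)/(S_up−S_dn) = (11.2425−23.0861)/(43.2000−27.0000) = -0.7311. V = [p*·11.2425 + (1−p*)·23.0861]/1.04 = 14.8592. B = V − Δ·S = 41.1781.
Check: Δ(0,0)·S0 + B(0,0) = 14.8592 = V0.

(0,0): Delta=-0.7311 Bond=41.1781
(1,0): Delta=-1.0000 Bond=50.0861
(1,1): Delta=-0.6384 Bond=38.8193
(2,0): Delta=-1.0000 Bond=52.0895
(2,1): Delta=-1.0000 Bond=52.0895
(2,2): Delta=-0.5136 Bond=33.9073
(3,0): Delta=-1.0000 Bond=54.1731
(3,1): Delta=-1.0000 Bond=54.1731
(3,2): Delta=-1.0000 Bond=54.1731
(3,3): Delta=-0.3459 Bond=24.8308
V0=14.8592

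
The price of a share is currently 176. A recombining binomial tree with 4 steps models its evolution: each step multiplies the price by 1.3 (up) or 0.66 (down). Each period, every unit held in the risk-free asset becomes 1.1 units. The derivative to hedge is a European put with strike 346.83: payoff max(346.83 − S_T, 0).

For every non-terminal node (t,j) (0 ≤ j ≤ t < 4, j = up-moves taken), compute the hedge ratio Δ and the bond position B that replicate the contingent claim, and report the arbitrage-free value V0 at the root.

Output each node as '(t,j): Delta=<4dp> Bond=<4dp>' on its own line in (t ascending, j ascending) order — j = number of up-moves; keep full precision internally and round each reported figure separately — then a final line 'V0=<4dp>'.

The replicating-portfolio and risk-neutral prices coincide; use p* = (1.1−0.66)/(1.3−0.66) = 0.6875 for the latter.
Terminal payoffs: V(4,0)=313.4345, V(4,1)=281.0509, V(4,2)=217.2651, V(4,3)=91.6265, V(4,4)=0.0000
  t=3,j=0: stock 50.5993 → up 65.7791 (V=281.0509), down 33.3955 (V=313.4345). Price 264.7007; hedge Δ=-1.0000, bond B=315.3000.
  t=3,j=1: stock 99.6653 → up 129.5649 (V=217.2651), down 65.7791 (V=281.0509). Price 215.6347; hedge Δ=-1.0000, bond B=315.3000.
  t=3,j=2: stock 196.3104 → up 255.2035 (V=91.6265), down 129.5649 (V=217.2651). Price 118.9896; hedge Δ=-1.0000, bond B=315.3000.
  t=3,j=3: stock 386.6720 → up 502.6736 (V=0.0000), down 255.2035 (V=91.6265). Price 26.0302; hedge Δ=-0.3703, bond B=169.1966.
  t=2,j=0: stock 76.6656 → up 99.6653 (V=215.6347), down 50.5993 (V=264.7007). Price 209.9708; hedge Δ=-1.0000, bond B=286.6364.
  t=2,j=1: stock 151.0080 → up 196.3104 (V=118.9896), down 99.6653 (V=215.6347). Price 135.6284; hedge Δ=-1.0000, bond B=286.6364.
  t=2,j=2: stock 297.4400 → up 386.6720 (V=26.0302), down 196.3104 (V=118.9896). Price 50.0728; hedge Δ=-0.4883, bond B=195.3218.
  t=1,j=0: stock 116.1600 → up 151.0080 (V=135.6284), down 76.6656 (V=209.9708). Price 144.4185; hedge Δ=-1.0000, bond B=260.5785.
  t=1,j=1: stock 228.8000 → up 297.4400 (V=50.0728), down 151.0080 (V=135.6284). Price 69.8263; hedge Δ=-0.5843, bond B=203.5069.
  t=0,j=0: stock 176.0000 → up 228.8000 (V=69.8263), down 116.1600 (V=144.4185). Price 84.6694; hedge Δ=-0.6622, bond B=201.2198.
Self-financing check: at every node Δ·S+B equals the discounted successor values.

(0,0): Delta=-0.6622 Bond=201.2198
(1,0): Delta=-1.0000 Bond=260.5785
(1,1): Delta=-0.5843 Bond=203.5069
(2,0): Delta=-1.0000 Bond=286.6364
(2,1): Delta=-1.0000 Bond=286.6364
(2,2): Delta=-0.4883 Bond=195.3218
(3,0): Delta=-1.0000 Bond=315.3000
(3,1): Delta=-1.0000 Bond=315.3000
(3,2): Delta=-1.0000 Bond=315.3000
(3,3): Delta=-0.3703 Bond=169.1966
V0=84.6694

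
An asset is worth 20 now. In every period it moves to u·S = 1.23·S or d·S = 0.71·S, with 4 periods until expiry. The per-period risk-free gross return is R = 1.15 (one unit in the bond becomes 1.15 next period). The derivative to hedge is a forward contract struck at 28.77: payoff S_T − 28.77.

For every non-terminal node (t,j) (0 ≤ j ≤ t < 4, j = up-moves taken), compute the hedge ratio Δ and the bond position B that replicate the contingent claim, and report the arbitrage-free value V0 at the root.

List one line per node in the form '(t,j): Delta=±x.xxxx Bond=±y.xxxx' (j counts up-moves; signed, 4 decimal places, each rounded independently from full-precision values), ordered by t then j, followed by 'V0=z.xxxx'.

(0,0): Delta=1.0000 Bond=-16.4493
(1,0): Delta=1.0000 Bond=-18.9167
(1,1): Delta=1.0000 Bond=-18.9167
(2,0): Delta=1.0000 Bond=-21.7543
(2,1): Delta=1.0000 Bond=-21.7543
(2,2): Delta=1.0000 Bond=-21.7543
(3,0): Delta=1.0000 Bond=-25.0174
(3,1): Delta=1.0000 Bond=-25.0174
(3,2): Delta=1.0000 Bond=-25.0174
(3,3): Delta=1.0000 Bond=-25.0174
V0=3.5507

Under the risk-neutral measure, an up-move has probability p* = (R−d)/(u−d) = 0.8462 and values discount at R = 1.15.
Terminal payoffs: V(4,0)=-23.6877, V(4,1)=-19.9654, V(4,2)=-13.5169, V(4,3)=-2.3457, V(4,4)=17.0073
  t=3,j=0: stock 7.1582 → up 8.8046 (V=-19.9654), down 5.0823 (V=-23.6877). Price -17.8592; hedge Δ=1.0000, bond B=-25.0174.
  t=3,j=1: stock 12.4009 → up 15.2531 (V=-13.5169), down 8.8046 (V=-19.9654). Price -12.6165; hedge Δ=1.0000, bond B=-25.0174.
  t=3,j=2: stock 21.4832 → up 26.4243 (V=-2.3457), down 15.2531 (V=-13.5169). Price -3.5342; hedge Δ=1.0000, bond B=-25.0174.
  t=3,j=3: stock 37.2173 → up 45.7773 (V=17.0073), down 26.4243 (V=-2.3457). Price 12.1999; hedge Δ=1.0000, bond B=-25.0174.
  t=2,j=0: stock 10.0820 → up 12.4009 (V=-12.6165), down 7.1582 (V=-17.8592). Price -11.6723; hedge Δ=1.0000, bond B=-21.7543.
  t=2,j=1: stock 17.4660 → up 21.4832 (V=-3.5342), down 12.4009 (V=-12.6165). Price -4.2883; hedge Δ=1.0000, bond B=-21.7543.
  t=2,j=2: stock 30.2580 → up 37.2173 (V=12.1999), down 21.4832 (V=-3.5342). Price 8.5037; hedge Δ=1.0000, bond B=-21.7543.
  t=1,j=0: stock 14.2000 → up 17.4660 (V=-4.2883), down 10.0820 (V=-11.6723). Price -4.7167; hedge Δ=1.0000, bond B=-18.9167.
  t=1,j=1: stock 24.6000 → up 30.2580 (V=8.5037), down 17.4660 (V=-4.2883). Price 5.6833; hedge Δ=1.0000, bond B=-18.9167.
  t=0,j=0: stock 20.0000 → up 24.6000 (V=5.6833), down 14.2000 (V=-4.7167). Price 3.5507; hedge Δ=1.0000, bond B=-16.4493.
Self-financing check: at every node Δ·S+B equals the discounted successor values.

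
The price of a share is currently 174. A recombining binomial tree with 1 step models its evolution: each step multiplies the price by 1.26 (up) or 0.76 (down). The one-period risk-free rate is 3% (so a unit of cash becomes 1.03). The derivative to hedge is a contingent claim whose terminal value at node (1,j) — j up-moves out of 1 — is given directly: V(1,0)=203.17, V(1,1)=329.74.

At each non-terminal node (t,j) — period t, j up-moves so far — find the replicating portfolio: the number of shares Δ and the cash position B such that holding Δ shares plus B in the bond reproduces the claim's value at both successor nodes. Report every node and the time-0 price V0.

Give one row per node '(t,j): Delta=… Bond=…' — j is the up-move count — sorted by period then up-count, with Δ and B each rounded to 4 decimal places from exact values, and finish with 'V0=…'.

The replicating-portfolio and risk-neutral prices coincide; use p* = (1.03−0.76)/(1.26−0.76) = 0.5400 for the latter.
At expiry t=1: V(1,0)=203.1700, V(1,1)=329.7400
  t=0,j=0: stock 174.0000 → up 219.2400 (V=329.7400), down 132.2400 (V=203.1700). Price 263.6095; hedge Δ=1.4548, bond B=10.4695.
Root portfolio cost Δ·174+B reproduces V0=263.6095.

(0,0): Delta=1.4548 Bond=10.4695
V0=263.6095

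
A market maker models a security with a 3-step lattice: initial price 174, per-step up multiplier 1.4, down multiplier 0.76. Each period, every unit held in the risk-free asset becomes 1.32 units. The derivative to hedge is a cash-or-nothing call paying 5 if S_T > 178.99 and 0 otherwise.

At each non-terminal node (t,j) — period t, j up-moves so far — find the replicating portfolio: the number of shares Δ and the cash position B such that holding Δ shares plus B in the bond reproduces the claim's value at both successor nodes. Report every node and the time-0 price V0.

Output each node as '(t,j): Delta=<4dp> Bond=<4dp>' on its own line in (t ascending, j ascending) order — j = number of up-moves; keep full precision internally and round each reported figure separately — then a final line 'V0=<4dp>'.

No-arbitrage ⇒ martingale measure with p* = (R−d)/(u−d) = 0.8750.
Payoff layer (t=3): V(3,0)=0.0000, V(3,1)=0.0000, V(3,2)=5.0000, V(3,3)=5.0000
(2,0): S=100.5024. Δ = (V_up−V_dn)/(S_up−S_dn) = (0.0000−0.0000)/(140.7034−76.3818) = 0.0000. V = [p*·0.0000 + (1−p*)·0.0000]/1.32 = 0.0000. B = V − Δ·S = 0.0000.
(2,1): S=185.1360. Δ = (V_up−V_dn)/(S_up−S_dn) = (5.0000−0.0000)/(259.1904−140.7034) = 0.0422. V = [p*·5.0000 + (1−p*)·0.0000]/1.32 = 3.3144. B = V − Δ·S = -4.4981.
(2,2): S=341.0400. Δ = (V_up−V_dn)/(S_up−S_dn) = (5.0000−5.0000)/(477.4560−259.1904) = 0.0000. V = [p*·5.0000 + (1−p*)·5.0000]/1.32 = 3.7879. B = V − Δ·S = 3.7879.
(1,0): S=132.2400. Δ = (V_up−V_dn)/(S_up−S_dn) = (3.3144−0.0000)/(185.1360−100.5024) = 0.0392. V = [p*·3.3144 + (1−p*)·0.0000]/1.32 = 2.1970. B = V − Δ·S = -2.9817.
(1,1): S=243.6000. Δ = (V_up−V_dn)/(S_up−S_dn) = (3.7879−3.3144)/(341.0400−185.1360) = 0.0030. V = [p*·3.7879 + (1−p*)·3.3144]/1.32 = 2.8248. B = V − Δ·S = 2.0849.
(0,0): S=174.0000. Δ = (V_up−V_dn)/(S_up−S_dn) = (2.8248−2.1970)/(243.6000−132.2400) = 0.0056. V = [p*·2.8248 + (1−p*)·2.1970]/1.32 = 2.0805. B = V − Δ·S = 1.0997.
Check: Δ(0,0)·S0 + B(0,0) = 2.0805 = V0.

(0,0): Delta=0.0056 Bond=1.0997
(1,0): Delta=0.0392 Bond=-2.9817
(1,1): Delta=0.0030 Bond=2.0849
(2,0): Delta=0.0000 Bond=0.0000
(2,1): Delta=0.0422 Bond=-4.4981
(2,2): Delta=0.0000 Bond=3.7879
V0=2.0805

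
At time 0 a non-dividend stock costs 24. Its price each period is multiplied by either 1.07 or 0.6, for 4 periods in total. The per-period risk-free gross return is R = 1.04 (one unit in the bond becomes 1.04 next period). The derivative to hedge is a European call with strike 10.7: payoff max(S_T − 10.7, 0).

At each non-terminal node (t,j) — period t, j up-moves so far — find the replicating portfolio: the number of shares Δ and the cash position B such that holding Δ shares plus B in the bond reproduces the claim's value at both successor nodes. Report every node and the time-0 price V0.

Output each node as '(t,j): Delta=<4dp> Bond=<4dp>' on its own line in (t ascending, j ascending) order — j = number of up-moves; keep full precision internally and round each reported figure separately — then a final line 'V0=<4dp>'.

(0,0): Delta=0.9853 Bond=-8.7755
(1,0): Delta=0.8310 Bond=-6.9034
(1,1): Delta=0.9912 Bond=-9.2781
(2,0): Delta=0.0000 Bond=0.0000
(2,1): Delta=0.8627 Bond=-7.6690
(2,2): Delta=0.9962 Bond=-9.7842
(3,0): Delta=0.0000 Bond=0.0000
(3,1): Delta=0.0000 Bond=0.0000
(3,2): Delta=0.8957 Bond=-8.5196
(3,3): Delta=1.0000 Bond=-10.2885
V0=14.8728

No-arbitrage ⇒ martingale measure with p* = (R−d)/(u−d) = 0.9362.
Terminal values V(4,·): V(4,0)=0.0000, V(4,1)=0.0000, V(4,2)=0.0000, V(4,3)=6.9406, V(4,4)=20.7591
Node (3,0) S=5.1840: V=(p*·0.0000+(1−p*)·0.0000)/1.04=0.0000; Δ=(0.0000−0.0000)/(5.5469−3.1104)=0.0000; B=V−Δ·S=0.0000
Node (3,1) S=9.2448: V=(p*·0.0000+(1−p*)·0.0000)/1.04=0.0000; Δ=(0.0000−0.0000)/(9.8919−5.5469)=0.0000; B=V−Δ·S=0.0000
Node (3,2) S=16.4866: V=(p*·6.9406+(1−p*)·0.0000)/1.04=6.2477; Δ=(6.9406−0.0000)/(17.6406−9.8919)=0.8957; B=V−Δ·S=-8.5196
Node (3,3) S=29.4010: V=(p*·20.7591+(1−p*)·6.9406)/1.04=19.1126; Δ=(20.7591−6.9406)/(31.4591−17.6406)=1.0000; B=V−Δ·S=-10.2885
Node (2,0) S=8.6400: V=(p*·0.0000+(1−p*)·0.0000)/1.04=0.0000; Δ=(0.0000−0.0000)/(9.2448−5.1840)=0.0000; B=V−Δ·S=0.0000
Node (2,1) S=15.4080: V=(p*·6.2477+(1−p*)·0.0000)/1.04=5.6239; Δ=(6.2477−0.0000)/(16.4866−9.2448)=0.8627; B=V−Δ·S=-7.6690
Node (2,2) S=27.4776: V=(p*·19.1126+(1−p*)·6.2477)/1.04=17.5879; Δ=(19.1126−6.2477)/(29.4010−16.4866)=0.9962; B=V−Δ·S=-9.7842
Node (1,0) S=14.4000: V=(p*·5.6239+(1−p*)·0.0000)/1.04=5.0625; Δ=(5.6239−0.0000)/(15.4080−8.6400)=0.8310; B=V−Δ·S=-6.9034
Node (1,1) S=25.6800: V=(p*·17.5879+(1−p*)·5.6239)/1.04=16.1772; Δ=(17.5879−5.6239)/(27.4776−15.4080)=0.9912; B=V−Δ·S=-9.2781
Node (0,0) S=24.0000: V=(p*·16.1772+(1−p*)·5.0625)/1.04=14.8728; Δ=(16.1772−5.0625)/(25.6800−14.4000)=0.9853; B=V−Δ·S=-8.7755
Self-financing check: at every node Δ·S+B equals the discounted successor values.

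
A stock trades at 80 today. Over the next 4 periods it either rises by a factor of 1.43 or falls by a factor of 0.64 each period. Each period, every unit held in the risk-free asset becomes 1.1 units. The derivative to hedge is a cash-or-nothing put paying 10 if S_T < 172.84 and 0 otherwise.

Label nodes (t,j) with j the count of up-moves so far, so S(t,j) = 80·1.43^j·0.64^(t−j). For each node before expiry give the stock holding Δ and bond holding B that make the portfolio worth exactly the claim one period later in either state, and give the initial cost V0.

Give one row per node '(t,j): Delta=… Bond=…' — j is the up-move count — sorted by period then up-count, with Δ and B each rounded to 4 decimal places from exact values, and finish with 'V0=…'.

(0,0): Delta=-0.0235 Bond=7.9225
(1,0): Delta=0.0000 Bond=7.5131
(1,1): Delta=-0.0310 Bond=9.5768
(2,0): Delta=0.0000 Bond=8.2645
(2,1): Delta=0.0000 Bond=8.2645
(2,2): Delta=-0.0410 Bond=12.1630
(3,0): Delta=0.0000 Bond=9.0909
(3,1): Delta=0.0000 Bond=9.0909
(3,2): Delta=0.0000 Bond=9.0909
(3,3): Delta=-0.0541 Bond=16.4557
V0=6.0450

No-arbitrage ⇒ martingale measure with p* = (R−d)/(u−d) = 0.5823.
Payoff layer (t=4): V(4,0)=10.0000, V(4,1)=10.0000, V(4,2)=10.0000, V(4,3)=10.0000, V(4,4)=0.0000
(3,0): S=20.9715. Δ = (V_up−V_dn)/(S_up−S_dn) = (10.0000−10.0000)/(29.9893−13.4218) = 0.0000. V = [p*·10.0000 + (1−p*)·10.0000]/1.1 = 9.0909. B = V − Δ·S = 9.0909.
(3,1): S=46.8582. Δ = (V_up−V_dn)/(S_up−S_dn) = (10.0000−10.0000)/(67.0073−29.9893) = 0.0000. V = [p*·10.0000 + (1−p*)·10.0000]/1.1 = 9.0909. B = V − Δ·S = 9.0909.
(3,2): S=104.6989. Δ = (V_up−V_dn)/(S_up−S_dn) = (10.0000−10.0000)/(149.7194−67.0073) = 0.0000. V = [p*·10.0000 + (1−p*)·10.0000]/1.1 = 9.0909. B = V − Δ·S = 9.0909.
(3,3): S=233.9366. Δ = (V_up−V_dn)/(S_up−S_dn) = (0.0000−10.0000)/(334.5293−149.7194) = -0.0541. V = [p*·0.0000 + (1−p*)·10.0000]/1.1 = 3.7975. B = V − Δ·S = 16.4557.
(2,0): S=32.7680. Δ = (V_up−V_dn)/(S_up−S_dn) = (9.0909−9.0909)/(46.8582−20.9715) = 0.0000. V = [p*·9.0909 + (1−p*)·9.0909]/1.1 = 8.2645. B = V − Δ·S = 8.2645.
(2,1): S=73.2160. Δ = (V_up−V_dn)/(S_up−S_dn) = (9.0909−9.0909)/(104.6989−46.8582) = 0.0000. V = [p*·9.0909 + (1−p*)·9.0909]/1.1 = 8.2645. B = V − Δ·S = 8.2645.
(2,2): S=163.5920. Δ = (V_up−V_dn)/(S_up−S_dn) = (3.7975−9.0909)/(233.9366−104.6989) = -0.0410. V = [p*·3.7975 + (1−p*)·9.0909]/1.1 = 5.4624. B = V − Δ·S = 12.1630.
(1,0): S=51.2000. Δ = (V_up−V_dn)/(S_up−S_dn) = (8.2645−8.2645)/(73.2160−32.7680) = 0.0000. V = [p*·8.2645 + (1−p*)·8.2645]/1.1 = 7.5131. B = V − Δ·S = 7.5131.
(1,1): S=114.4000. Δ = (V_up−V_dn)/(S_up−S_dn) = (5.4624−8.2645)/(163.5920−73.2160) = -0.0310. V = [p*·5.4624 + (1−p*)·8.2645]/1.1 = 6.0299. B = V − Δ·S = 9.5768.
(0,0): S=80.0000. Δ = (V_up−V_dn)/(S_up−S_dn) = (6.0299−7.5131)/(114.4000−51.2000) = -0.0235. V = [p*·6.0299 + (1−p*)·7.5131]/1.1 = 6.0450. B = V − Δ·S = 7.9225.
Check: Δ(0,0)·S0 + B(0,0) = 6.0450 = V0.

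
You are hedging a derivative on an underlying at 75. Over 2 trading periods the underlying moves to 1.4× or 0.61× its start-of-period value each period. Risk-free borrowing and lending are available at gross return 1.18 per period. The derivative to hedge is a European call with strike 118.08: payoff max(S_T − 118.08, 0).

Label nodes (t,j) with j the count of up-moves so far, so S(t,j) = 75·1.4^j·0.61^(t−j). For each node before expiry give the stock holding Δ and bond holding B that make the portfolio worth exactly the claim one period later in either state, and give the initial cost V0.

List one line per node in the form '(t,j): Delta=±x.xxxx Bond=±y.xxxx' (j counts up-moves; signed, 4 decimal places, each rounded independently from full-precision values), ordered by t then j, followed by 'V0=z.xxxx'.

The replicating-portfolio and risk-neutral prices coincide; use p* = (1.18−0.61)/(1.4−0.61) = 0.7215 for the latter.
Payoff layer (t=2): V(2,0)=0.0000, V(2,1)=0.0000, V(2,2)=28.9200
  t=1,j=0: stock 45.7500 → up 64.0500 (V=0.0000), down 27.9075 (V=0.0000). Price 0.0000; hedge Δ=0.0000, bond B=0.0000.
  t=1,j=1: stock 105.0000 → up 147.0000 (V=28.9200), down 64.0500 (V=0.0000). Price 17.6833; hedge Δ=0.3486, bond B=-18.9243.
  t=0,j=0: stock 75.0000 → up 105.0000 (V=17.6833), down 45.7500 (V=0.0000). Price 10.8126; hedge Δ=0.2985, bond B=-11.5714.
Self-financing check: at every node Δ·S+B equals the discounted successor values.

(0,0): Delta=0.2985 Bond=-11.5714
(1,0): Delta=0.0000 Bond=0.0000
(1,1): Delta=0.3486 Bond=-18.9243
V0=10.8126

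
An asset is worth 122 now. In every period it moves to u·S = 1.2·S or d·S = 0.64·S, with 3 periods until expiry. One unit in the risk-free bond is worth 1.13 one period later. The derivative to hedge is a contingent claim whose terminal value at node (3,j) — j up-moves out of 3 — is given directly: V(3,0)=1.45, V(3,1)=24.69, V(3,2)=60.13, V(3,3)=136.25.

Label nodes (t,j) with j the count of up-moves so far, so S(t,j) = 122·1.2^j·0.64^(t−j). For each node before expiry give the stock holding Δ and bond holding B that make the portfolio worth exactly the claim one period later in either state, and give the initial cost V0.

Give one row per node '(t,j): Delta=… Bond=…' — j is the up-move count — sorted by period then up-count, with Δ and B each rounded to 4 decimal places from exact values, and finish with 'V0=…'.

Since d<R<u, set p* = (R−d)/(u−d) = 0.8750; price each node as the discounted p*-expectation of its children.
At expiry t=3: V(3,0)=1.4500, V(3,1)=24.6900, V(3,2)=60.1300, V(3,3)=136.2500
(2,0): S=49.9712. Δ = (V_up−V_dn)/(S_up−S_dn) = (24.6900−1.4500)/(59.9654−31.9816) = 0.8305. V = [p*·24.6900 + (1−p*)·1.4500]/1.13 = 19.2788. B = V − Δ·S = -22.2212.
(2,1): S=93.6960. Δ = (V_up−V_dn)/(S_up−S_dn) = (60.1300−24.6900)/(112.4352−59.9654) = 0.6754. V = [p*·60.1300 + (1−p*)·24.6900]/1.13 = 49.2920. B = V − Δ·S = -13.9937.
(2,2): S=175.6800. Δ = (V_up−V_dn)/(S_up−S_dn) = (136.2500−60.1300)/(210.8160−112.4352) = 0.7737. V = [p*·136.2500 + (1−p*)·60.1300]/1.13 = 112.1549. B = V − Δ·S = -23.7737.
(1,0): S=78.0800. Δ = (V_up−V_dn)/(S_up−S_dn) = (49.2920−19.2788)/(93.6960−49.9712) = 0.6864. V = [p*·49.2920 + (1−p*)·19.2788]/1.13 = 40.3012. B = V − Δ·S = -13.2939.
(1,1): S=146.4000. Δ = (V_up−V_dn)/(S_up−S_dn) = (112.1549−49.2920)/(175.6800−93.6960) = 0.7668. V = [p*·112.1549 + (1−p*)·49.2920]/1.13 = 92.2982. B = V − Δ·S = -19.9568.
(0,0): S=122.0000. Δ = (V_up−V_dn)/(S_up−S_dn) = (92.2982−40.3012)/(146.4000−78.0800) = 0.7611. V = [p*·92.2982 + (1−p*)·40.3012]/1.13 = 75.9280. B = V − Δ·S = -16.9239.
Check: Δ(0,0)·S0 + B(0,0) = 75.9280 = V0.

(0,0): Delta=0.7611 Bond=-16.9239
(1,0): Delta=0.6864 Bond=-13.2939
(1,1): Delta=0.7668 Bond=-19.9568
(2,0): Delta=0.8305 Bond=-22.2212
(2,1): Delta=0.6754 Bond=-13.9937
(2,2): Delta=0.7737 Bond=-23.7737
V0=75.9280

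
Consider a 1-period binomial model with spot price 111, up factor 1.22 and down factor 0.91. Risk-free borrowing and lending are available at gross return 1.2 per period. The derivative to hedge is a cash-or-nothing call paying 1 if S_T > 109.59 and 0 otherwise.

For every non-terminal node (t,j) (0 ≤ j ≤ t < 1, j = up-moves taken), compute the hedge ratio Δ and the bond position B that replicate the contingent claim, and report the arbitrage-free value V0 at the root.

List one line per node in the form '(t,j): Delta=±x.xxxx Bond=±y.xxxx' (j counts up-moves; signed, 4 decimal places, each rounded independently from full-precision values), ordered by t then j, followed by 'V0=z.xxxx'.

(0,0): Delta=0.0291 Bond=-2.4462
V0=0.7796

Risk-neutral probability p* = (R−d)/(u−d) = (1.2−0.91)/(1.22−0.91) = 0.9355.
Terminal payoffs: V(1,0)=0.0000, V(1,1)=1.0000
  t=0,j=0: stock 111.0000 → up 135.4200 (V=1.0000), down 101.0100 (V=0.0000). Price 0.7796; hedge Δ=0.0291, bond B=-2.4462.
Root portfolio cost Δ·111+B reproduces V0=0.7796.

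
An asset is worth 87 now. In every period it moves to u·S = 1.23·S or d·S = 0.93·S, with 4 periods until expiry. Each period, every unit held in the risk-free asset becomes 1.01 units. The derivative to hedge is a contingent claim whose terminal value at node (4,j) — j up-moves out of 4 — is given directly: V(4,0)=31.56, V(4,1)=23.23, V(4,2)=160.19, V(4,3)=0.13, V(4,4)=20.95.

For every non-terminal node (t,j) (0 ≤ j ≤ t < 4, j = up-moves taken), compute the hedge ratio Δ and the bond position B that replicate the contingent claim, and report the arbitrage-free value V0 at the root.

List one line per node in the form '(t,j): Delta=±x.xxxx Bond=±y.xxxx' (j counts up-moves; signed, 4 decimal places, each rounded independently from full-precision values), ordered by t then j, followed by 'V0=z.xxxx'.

(0,0): Delta=1.1525 Bond=-46.6776
(1,0): Delta=1.5228 Bond=-77.0998
(1,1): Delta=0.3827 Bond=35.2330
(2,0): Delta=1.3340 Bond=-63.6651
(2,1): Delta=1.9153 Bond=-116.9364
(2,2): Delta=-2.8039 Bond=455.0200
(3,0): Delta=-0.3968 Bond=56.8149
(3,1): Delta=4.9327 Bond=-397.3723
(3,2): Delta=-4.3586 Bond=649.8772
(3,3): Delta=0.4287 Bond=-63.7743
V0=53.5923

Under the risk-neutral measure, an up-move has probability p* = (R−d)/(u−d) = 0.2667 and values discount at R = 1.01.
Terminal values V(4,·): V(4,0)=31.5600, V(4,1)=23.2300, V(4,2)=160.1900, V(4,3)=0.1300, V(4,4)=20.9500
Node (3,0) S=69.9791: V=(p*·23.2300+(1−p*)·31.5600)/1.01=29.0482; Δ=(23.2300−31.5600)/(86.0742−65.0805)=-0.3968; B=V−Δ·S=56.8149
Node (3,1) S=92.5529: V=(p*·160.1900+(1−p*)·23.2300)/1.01=59.1611; Δ=(160.1900−23.2300)/(113.8401−86.0742)=4.9327; B=V−Δ·S=-397.3723
Node (3,2) S=122.4087: V=(p*·0.1300+(1−p*)·160.1900)/1.01=116.3439; Δ=(0.1300−160.1900)/(150.5627−113.8401)=-4.3586; B=V−Δ·S=649.8772
Node (3,3) S=161.8954: V=(p*·20.9500+(1−p*)·0.1300)/1.01=5.6257; Δ=(20.9500−0.1300)/(199.1314−150.5627)=0.4287; B=V−Δ·S=-63.7743
Node (2,0) S=75.2463: V=(p*·59.1611+(1−p*)·29.0482)/1.01=36.7112; Δ=(59.1611−29.0482)/(92.5529−69.9791)=1.3340; B=V−Δ·S=-63.6651
Node (2,1) S=99.5193: V=(p*·116.3439+(1−p*)·59.1611)/1.01=73.6731; Δ=(116.3439−59.1611)/(122.4087−92.5529)=1.9153; B=V−Δ·S=-116.9364
Node (2,2) S=131.6223: V=(p*·5.6257+(1−p*)·116.3439)/1.01=85.9595; Δ=(5.6257−116.3439)/(161.8954−122.4087)=-2.8039; B=V−Δ·S=455.0200
Node (1,0) S=80.9100: V=(p*·73.6731+(1−p*)·36.7112)/1.01=46.1066; Δ=(73.6731−36.7112)/(99.5193−75.2463)=1.5228; B=V−Δ·S=-77.0998
Node (1,1) S=107.0100: V=(p*·85.9595+(1−p*)·73.6731)/1.01=76.1876; Δ=(85.9595−73.6731)/(131.6223−99.5193)=0.3827; B=V−Δ·S=35.2330
Node (0,0) S=87.0000: V=(p*·76.1876+(1−p*)·46.1066)/1.01=53.5923; Δ=(76.1876−46.1066)/(107.0100−80.9100)=1.1525; B=V−Δ·S=-46.6776
Check: Δ(0,0)·S0 + B(0,0) = 53.5923 = V0.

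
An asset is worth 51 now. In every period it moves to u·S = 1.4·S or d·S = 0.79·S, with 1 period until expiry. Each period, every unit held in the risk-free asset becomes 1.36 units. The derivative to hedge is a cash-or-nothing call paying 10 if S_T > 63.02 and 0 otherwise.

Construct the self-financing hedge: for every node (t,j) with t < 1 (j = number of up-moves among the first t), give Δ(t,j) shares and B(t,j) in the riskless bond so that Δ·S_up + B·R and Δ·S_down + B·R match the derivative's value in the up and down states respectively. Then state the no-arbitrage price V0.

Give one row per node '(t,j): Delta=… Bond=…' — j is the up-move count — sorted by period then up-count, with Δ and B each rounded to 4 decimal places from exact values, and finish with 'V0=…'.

Under the risk-neutral measure, an up-move has probability p* = (R−d)/(u−d) = 0.9344 and values discount at R = 1.36.
Payoff layer (t=1): V(1,0)=0.0000, V(1,1)=10.0000
  t=0,j=0: stock 51.0000 → up 71.4000 (V=10.0000), down 40.2900 (V=0.0000). Price 6.8708; hedge Δ=0.3214, bond B=-9.5227.
Each (Δ,B) replicates both successor values, so the strategy is self-financing and V0 is arbitrage-free.

(0,0): Delta=0.3214 Bond=-9.5227
V0=6.8708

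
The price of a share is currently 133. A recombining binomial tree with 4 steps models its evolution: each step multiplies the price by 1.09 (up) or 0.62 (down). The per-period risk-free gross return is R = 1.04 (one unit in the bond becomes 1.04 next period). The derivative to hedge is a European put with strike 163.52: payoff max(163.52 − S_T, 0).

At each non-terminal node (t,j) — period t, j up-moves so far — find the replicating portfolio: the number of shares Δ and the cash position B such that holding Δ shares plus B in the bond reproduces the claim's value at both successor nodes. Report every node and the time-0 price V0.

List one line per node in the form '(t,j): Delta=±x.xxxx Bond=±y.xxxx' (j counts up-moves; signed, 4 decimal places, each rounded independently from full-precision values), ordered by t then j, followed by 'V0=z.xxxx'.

Since d<R<u, set p* = (R−d)/(u−d) = 0.8936; price each node as the discounted p*-expectation of its children.
Terminal values V(4,·): V(4,0)=143.8675, V(4,1)=128.9696, V(4,2)=102.7781, V(4,3)=56.7319, V(4,4)=0.0000
(3,0): S=31.6976. Δ = (V_up−V_dn)/(S_up−S_dn) = (128.9696−143.8675)/(34.5504−19.6525) = -1.0000. V = [p*·128.9696 + (1−p*)·143.8675]/1.04 = 125.5331. B = V − Δ·S = 157.2308.
(3,1): S=55.7265. Δ = (V_up−V_dn)/(S_up−S_dn) = (102.7781−128.9696)/(60.7419−34.5504) = -1.0000. V = [p*·102.7781 + (1−p*)·128.9696]/1.04 = 101.5043. B = V − Δ·S = 157.2308.
(3,2): S=97.9707. Δ = (V_up−V_dn)/(S_up−S_dn) = (56.7319−102.7781)/(106.7881−60.7419) = -1.0000. V = [p*·56.7319 + (1−p*)·102.7781]/1.04 = 59.2600. B = V − Δ·S = 157.2308.
(3,3): S=172.2389. Δ = (V_up−V_dn)/(S_up−S_dn) = (0.0000−56.7319)/(187.7404−106.7881) = -0.7008. V = [p*·0.0000 + (1−p*)·56.7319]/1.04 = 5.8032. B = V − Δ·S = 126.5094.
(2,0): S=51.1252. Δ = (V_up−V_dn)/(S_up−S_dn) = (101.5043−125.5331)/(55.7265−31.6976) = -1.0000. V = [p*·101.5043 + (1−p*)·125.5331]/1.04 = 100.0582. B = V − Δ·S = 151.1834.
(2,1): S=89.8814. Δ = (V_up−V_dn)/(S_up−S_dn) = (59.2600−101.5043)/(97.9707−55.7265) = -1.0000. V = [p*·59.2600 + (1−p*)·101.5043]/1.04 = 61.3020. B = V − Δ·S = 151.1834.
(2,2): S=158.0173. Δ = (V_up−V_dn)/(S_up−S_dn) = (5.8032−59.2600)/(172.2389−97.9707) = -0.7198. V = [p*·5.8032 + (1−p*)·59.2600]/1.04 = 11.0482. B = V − Δ·S = 124.7862.
(1,0): S=82.4600. Δ = (V_up−V_dn)/(S_up−S_dn) = (61.3020−100.0582)/(89.8814−51.1252) = -1.0000. V = [p*·61.3020 + (1−p*)·100.0582]/1.04 = 62.9087. B = V − Δ·S = 145.3687.
(1,1): S=144.9700. Δ = (V_up−V_dn)/(S_up−S_dn) = (11.0482−61.3020)/(158.0173−89.8814) = -0.7376. V = [p*·11.0482 + (1−p*)·61.3020]/1.04 = 15.7638. B = V − Δ·S = 122.6869.
(0,0): S=133.0000. Δ = (V_up−V_dn)/(S_up−S_dn) = (15.7638−62.9087)/(144.9700−82.4600) = -0.7542. V = [p*·15.7638 + (1−p*)·62.9087]/1.04 = 19.9800. B = V − Δ·S = 120.2883.
Each (Δ,B) replicates both successor values, so the strategy is self-financing and V0 is arbitrage-free.

(0,0): Delta=-0.7542 Bond=120.2883
(1,0): Delta=-1.0000 Bond=145.3687
(1,1): Delta=-0.7376 Bond=122.6869
(2,0): Delta=-1.0000 Bond=151.1834
(2,1): Delta=-1.0000 Bond=151.1834
(2,2): Delta=-0.7198 Bond=124.7862
(3,0): Delta=-1.0000 Bond=157.2308
(3,1): Delta=-1.0000 Bond=157.2308
(3,2): Delta=-1.0000 Bond=157.2308
(3,3): Delta=-0.7008 Bond=126.5094
V0=19.9800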